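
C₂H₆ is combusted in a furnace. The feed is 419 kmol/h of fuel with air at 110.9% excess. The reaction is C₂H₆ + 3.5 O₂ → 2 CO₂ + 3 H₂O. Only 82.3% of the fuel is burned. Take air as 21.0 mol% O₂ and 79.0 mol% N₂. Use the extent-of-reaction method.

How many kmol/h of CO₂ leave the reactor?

690 kmol/h

Stoichiometric O₂ = 3.5 × 419 = 1466 kmol/h; O₂ fed = 1466 × 2.109 = 3093 kmol/h.
N₂ fed = 3093 × 79/21 = 11640 kmol/h.
Fuel reacted = 0.823 × 419 → ξ = 344.8 kmol/h.
Outlet (n = n₀ + ν ξ):
  C₂H₆: 419 − 1(344.8) = 74.16
  O₂: 3093 − 3.5(344.8) = 1886
  N₂: 11640 (inert)
  CO₂: 0 + 2(344.8) = 689.7
  H₂O: 0 + 3(344.8) = 1035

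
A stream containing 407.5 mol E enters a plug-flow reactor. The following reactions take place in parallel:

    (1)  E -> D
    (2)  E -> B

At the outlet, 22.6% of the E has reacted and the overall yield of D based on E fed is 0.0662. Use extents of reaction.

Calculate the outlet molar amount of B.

Yield of D: 1ξ₁ / 407.5 = 0.0662 → ξ₁ = 26.98 mol.
Conversion of E: 1ξ₁ + 1ξ₂ = 0.226 × 407.5 = 92.09 → ξ₂ = 65.12 mol.
Outlet amounts (n = n₀ + Σ ν·ξ):
  E: 407.5 − 1(26.98) − 1(65.12) = 315.4
  D: 0 + 1(26.98) = 26.98
  B: 0 + 1(65.12) = 65.12

65.1 mol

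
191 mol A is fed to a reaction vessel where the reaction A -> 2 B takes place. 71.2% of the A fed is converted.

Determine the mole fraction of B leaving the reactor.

A reacted = 0.712 × 191 = 136 mol; ν_A = −1, so ξ = 136/1 = 136 mol.
Outlet amounts (n = n₀ + ν ξ):
  A: 191 − 1(136) = 55.01
  B: 0 + 2(136) = 272
Total out = 327 mol; y_B = 272 / 327 = 0.8318.

0.832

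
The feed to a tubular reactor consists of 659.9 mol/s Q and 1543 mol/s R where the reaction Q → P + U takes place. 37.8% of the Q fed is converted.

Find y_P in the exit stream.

0.102

Q reacted = 0.378 × 659.9 = 249.4 mol/s; ν_Q = −1, so ξ = 249.4/1 = 249.4 mol/s.
Outlet amounts (n = n₀ + ν ξ):
  Q: 659.9 − 1(249.4) = 410.5
  P: 0 + 1(249.4) = 249.4
  U: 0 + 1(249.4) = 249.4
  R: 1543 (inert)
Total out = 2452 mol/s; y_P = 249.4 / 2452 = 0.1017.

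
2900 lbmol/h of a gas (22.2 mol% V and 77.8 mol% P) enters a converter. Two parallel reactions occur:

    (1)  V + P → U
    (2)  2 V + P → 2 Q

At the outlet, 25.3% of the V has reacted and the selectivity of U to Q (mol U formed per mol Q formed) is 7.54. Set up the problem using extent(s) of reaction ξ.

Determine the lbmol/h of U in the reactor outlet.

Conversion of V: V consumed = 0.253 × 643.8 = 162.9 lbmol/h = 1ξ₁ + 2ξ₂.
Selectivity: 1ξ₁ / (2ξ₂) = 7.54 → ξ₁ = 15.08 ξ₂.
Substitute: (1·15.08 + 2) ξ₂ = 162.9 → ξ₂ = 9.536 lbmol/h, ξ₁ = 143.8 lbmol/h.
Outlet amounts (n = n₀ + Σ ν·ξ):
  V: 643.8 − 1(143.8) − 2(9.536) = 480.9
  P: 2256 − 1(143.8) − 1(9.536) = 2103
  U: 0 + 1(143.8) = 143.8
  Q: 0 + 2(9.536) = 19.07

144 lbmol/h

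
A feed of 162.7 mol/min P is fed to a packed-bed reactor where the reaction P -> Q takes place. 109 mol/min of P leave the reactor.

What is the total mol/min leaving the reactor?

For P: n = n₀ − 1ξ → 109 = 162.7 − 1ξ, giving ξ = 53.7 mol/min.
Outlet amounts (n = n₀ + ν ξ):
  P: 162.7 − 1(53.7) = 109
  Q: 0 + 1(53.7) = 53.7
Total out = 109 + 53.7 = 162.7 mol/min.

163 mol/min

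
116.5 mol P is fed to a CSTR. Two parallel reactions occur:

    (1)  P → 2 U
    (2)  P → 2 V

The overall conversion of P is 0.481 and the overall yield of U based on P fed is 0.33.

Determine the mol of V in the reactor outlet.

Yield of U: 2ξ₁ / 116.5 = 0.33 → ξ₁ = 19.22 mol.
Conversion of P: 1ξ₁ + 1ξ₂ = 0.481 × 116.5 = 56.04 → ξ₂ = 36.81 mol.
Outlet amounts (n = n₀ + Σ ν·ξ):
  P: 116.5 − 1(19.22) − 1(36.81) = 60.46
  U: 0 + 2(19.22) = 38.45
  V: 0 + 2(36.81) = 73.63

73.6 mol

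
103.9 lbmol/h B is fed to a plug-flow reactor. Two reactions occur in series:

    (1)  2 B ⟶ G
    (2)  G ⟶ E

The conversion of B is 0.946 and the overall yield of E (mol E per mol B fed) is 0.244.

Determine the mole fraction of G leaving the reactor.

0.435

Conversion of B: B consumed = 2ξ₁ = 0.946 × 103.9 → ξ₁ = 49.14 lbmol/h.
Yield of E: 1ξ₂ / 103.9 = 0.244 → ξ₂ = 25.35 lbmol/h.
Outlet amounts (n = n₀ + Σ ν·ξ):
  B: 103.9 − 2(49.14) = 5.611
  G: 0 + 1(49.14) − 1(25.35) = 23.79
  E: 0 + 1(25.35) = 25.35
Total out = 54.76 lbmol/h; y_G = 23.79 / 54.76 = 0.4345.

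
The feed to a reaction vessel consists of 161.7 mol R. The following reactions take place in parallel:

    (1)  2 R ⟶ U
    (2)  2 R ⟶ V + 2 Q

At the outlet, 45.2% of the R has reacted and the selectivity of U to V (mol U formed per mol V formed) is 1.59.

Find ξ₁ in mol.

ξ₁ = 22.4 mol

Conversion of R: R consumed = 0.452 × 161.7 = 73.09 mol = 2ξ₁ + 2ξ₂.
Selectivity: 1ξ₁ / (1ξ₂) = 1.59 → ξ₁ = 1.59 ξ₂.
Substitute: (2·1.59 + 2) ξ₂ = 73.09 → ξ₂ = 14.11 mol, ξ₁ = 22.43 mol.
Outlet amounts (n = n₀ + Σ ν·ξ):
  R: 161.7 − 2(22.43) − 2(14.11) = 88.61
  U: 0 + 1(22.43) = 22.43
  V: 0 + 1(14.11) = 14.11
  Q: 0 + 2(14.11) = 28.22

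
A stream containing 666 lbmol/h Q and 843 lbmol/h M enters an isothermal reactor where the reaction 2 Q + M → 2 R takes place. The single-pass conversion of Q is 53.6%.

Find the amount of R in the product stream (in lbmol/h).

357 lbmol/h

Q reacted = 0.536 × 666 = 357 lbmol/h; ν_Q = −2, so ξ = 357/2 = 178.5 lbmol/h.
Outlet amounts (n = n₀ + ν ξ):
  Q: 666 − 2(178.5) = 309
  M: 843 − 1(178.5) = 664.5
  R: 0 + 2(178.5) = 357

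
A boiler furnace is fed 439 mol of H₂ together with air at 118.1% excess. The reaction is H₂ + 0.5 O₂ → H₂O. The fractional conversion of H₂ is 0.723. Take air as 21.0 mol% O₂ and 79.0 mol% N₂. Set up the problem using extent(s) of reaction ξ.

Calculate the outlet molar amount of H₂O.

Stoichiometric O₂ = 0.5 × 439 = 219.5 mol; O₂ fed = 219.5 × 2.181 = 478.7 mol.
N₂ fed = 478.7 × 79/21 = 1801 mol.
Fuel reacted = 0.723 × 439 → ξ = 317.4 mol.
Outlet (n = n₀ + ν ξ):
  H₂: 439 − 1(317.4) = 121.6
  O₂: 478.7 − 0.5(317.4) = 320
  N₂: 1801 (inert)
  H₂O: 0 + 1(317.4) = 317.4

317 mol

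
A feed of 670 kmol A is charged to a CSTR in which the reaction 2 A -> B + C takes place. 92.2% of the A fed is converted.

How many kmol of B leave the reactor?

A reacted = 0.922 × 670 = 617.7 kmol; ν_A = −2, so ξ = 617.7/2 = 308.9 kmol.
Outlet amounts (n = n₀ + ν ξ):
  A: 670 − 2(308.9) = 52.26
  B: 0 + 1(308.9) = 308.9
  C: 0 + 1(308.9) = 308.9

309 kmol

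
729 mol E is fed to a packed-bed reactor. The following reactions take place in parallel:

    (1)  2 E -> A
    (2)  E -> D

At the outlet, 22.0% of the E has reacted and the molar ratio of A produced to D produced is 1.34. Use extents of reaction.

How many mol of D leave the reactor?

43.6 mol

Conversion of E: E consumed = 0.22 × 729 = 160.4 mol = 2ξ₁ + 1ξ₂.
Selectivity: 1ξ₁ / (1ξ₂) = 1.34 → ξ₁ = 1.34 ξ₂.
Substitute: (2·1.34 + 1) ξ₂ = 160.4 → ξ₂ = 43.58 mol, ξ₁ = 58.4 mol.
Outlet amounts (n = n₀ + Σ ν·ξ):
  E: 729 − 2(58.4) − 1(43.58) = 568.6
  A: 0 + 1(58.4) = 58.4
  D: 0 + 1(43.58) = 43.58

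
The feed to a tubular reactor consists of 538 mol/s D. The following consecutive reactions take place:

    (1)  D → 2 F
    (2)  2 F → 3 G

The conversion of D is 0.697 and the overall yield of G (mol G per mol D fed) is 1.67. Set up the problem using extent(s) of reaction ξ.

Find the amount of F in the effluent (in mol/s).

151 mol/s

Conversion of D: D consumed = 1ξ₁ = 0.697 × 538 → ξ₁ = 375 mol/s.
Yield of G: 3ξ₂ / 538 = 1.67 → ξ₂ = 299.5 mol/s.
Outlet amounts (n = n₀ + Σ ν·ξ):
  D: 538 − 1(375) = 163
  F: 0 + 2(375) − 2(299.5) = 151
  G: 0 + 3(299.5) = 898.5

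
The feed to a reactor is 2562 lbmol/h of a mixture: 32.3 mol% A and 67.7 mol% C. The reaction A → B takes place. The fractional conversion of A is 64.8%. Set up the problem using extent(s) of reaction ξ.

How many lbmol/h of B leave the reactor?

A reacted = 0.648 × 827.5 = 536.2 lbmol/h; ν_A = −1, so ξ = 536.2/1 = 536.2 lbmol/h.
Outlet amounts (n = n₀ + ν ξ):
  A: 827.5 − 1(536.2) = 291.3
  B: 0 + 1(536.2) = 536.2
  C: 1734 (inert)

536 lbmol/h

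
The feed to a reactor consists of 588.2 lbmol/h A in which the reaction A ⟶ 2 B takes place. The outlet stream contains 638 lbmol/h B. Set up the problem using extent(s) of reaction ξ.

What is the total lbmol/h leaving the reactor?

907 lbmol/h

For B: n = n₀ + 2ξ → 638 = 0 + 2ξ, giving ξ = 319 lbmol/h.
Outlet amounts (n = n₀ + ν ξ):
  A: 588.2 − 1(319) = 269.2
  B: 0 + 2(319) = 638
Total out = 269.2 + 638 = 907.2 lbmol/h.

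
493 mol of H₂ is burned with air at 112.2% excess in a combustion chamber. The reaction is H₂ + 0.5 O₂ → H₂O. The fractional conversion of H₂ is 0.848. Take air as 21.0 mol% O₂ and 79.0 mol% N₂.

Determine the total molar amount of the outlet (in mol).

2770 mol

Stoichiometric O₂ = 0.5 × 493 = 246.5 mol; O₂ fed = 246.5 × 2.122 = 523.1 mol.
N₂ fed = 523.1 × 79/21 = 1968 mol.
Fuel reacted = 0.848 × 493 → ξ = 418.1 mol.
Outlet (n = n₀ + ν ξ):
  H₂: 493 − 1(418.1) = 74.94
  O₂: 523.1 − 0.5(418.1) = 314
  N₂: 1968 (inert)
  H₂O: 0 + 1(418.1) = 418.1
Total out = 74.94 + 314 + 1968 + 418.1 = 2775 mol.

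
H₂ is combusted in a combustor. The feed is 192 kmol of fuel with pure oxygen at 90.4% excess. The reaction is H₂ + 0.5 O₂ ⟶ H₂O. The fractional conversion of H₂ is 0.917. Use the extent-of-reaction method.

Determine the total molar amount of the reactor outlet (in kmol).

Stoichiometric O₂ = 0.5 × 192 = 96 kmol; O₂ fed = 96 × 1.904 = 182.8 kmol.
Fuel reacted = 0.917 × 192 → ξ = 176.1 kmol.
Outlet (n = n₀ + ν ξ):
  H₂: 192 − 1(176.1) = 15.94
  O₂: 182.8 − 0.5(176.1) = 94.75
  H₂O: 0 + 1(176.1) = 176.1
Total out = 15.94 + 94.75 + 176.1 = 286.8 kmol.

287 kmol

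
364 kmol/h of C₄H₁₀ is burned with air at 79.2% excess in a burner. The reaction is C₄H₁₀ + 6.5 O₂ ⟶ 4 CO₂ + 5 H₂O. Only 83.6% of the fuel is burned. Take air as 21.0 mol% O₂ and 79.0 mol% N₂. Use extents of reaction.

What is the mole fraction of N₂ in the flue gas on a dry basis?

0.818

Stoichiometric O₂ = 6.5 × 364 = 2366 kmol/h; O₂ fed = 2366 × 1.792 = 4240 kmol/h.
N₂ fed = 4240 × 79/21 = 15950 kmol/h.
Fuel reacted = 0.836 × 364 → ξ = 304.3 kmol/h.
Outlet (n = n₀ + ν ξ):
  C₄H₁₀: 364 − 1(304.3) = 59.7
  O₂: 4240 − 6.5(304.3) = 2262
  N₂: 15950 (inert)
  CO₂: 0 + 4(304.3) = 1217
  H₂O: 0 + 5(304.3) = 1522
Dry total = 19490 kmol/h; y_N₂ (dry) = 15950 / 19490 = 0.8184.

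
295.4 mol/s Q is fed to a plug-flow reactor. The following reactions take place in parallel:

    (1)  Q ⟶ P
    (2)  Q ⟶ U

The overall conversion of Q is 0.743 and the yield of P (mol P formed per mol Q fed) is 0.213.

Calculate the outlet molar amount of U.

Yield of P: 1ξ₁ / 295.4 = 0.213 → ξ₁ = 62.92 mol/s.
Conversion of Q: 1ξ₁ + 1ξ₂ = 0.743 × 295.4 = 219.5 → ξ₂ = 156.6 mol/s.
Outlet amounts (n = n₀ + Σ ν·ξ):
  Q: 295.4 − 1(62.92) − 1(156.6) = 75.92
  P: 0 + 1(62.92) = 62.92
  U: 0 + 1(156.6) = 156.6

157 mol/s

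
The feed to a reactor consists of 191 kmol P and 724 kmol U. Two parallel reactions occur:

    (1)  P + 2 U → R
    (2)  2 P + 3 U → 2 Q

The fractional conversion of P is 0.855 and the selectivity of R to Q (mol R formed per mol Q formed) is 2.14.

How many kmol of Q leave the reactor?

52 kmol

Conversion of P: P consumed = 0.855 × 191 = 163.3 kmol = 1ξ₁ + 2ξ₂.
Selectivity: 1ξ₁ / (2ξ₂) = 2.14 → ξ₁ = 4.28 ξ₂.
Substitute: (1·4.28 + 2) ξ₂ = 163.3 → ξ₂ = 26 kmol, ξ₁ = 111.3 kmol.
Outlet amounts (n = n₀ + Σ ν·ξ):
  P: 191 − 1(111.3) − 2(26) = 27.69
  U: 724 − 2(111.3) − 3(26) = 423.4
  R: 0 + 1(111.3) = 111.3
  Q: 0 + 2(26) = 52.01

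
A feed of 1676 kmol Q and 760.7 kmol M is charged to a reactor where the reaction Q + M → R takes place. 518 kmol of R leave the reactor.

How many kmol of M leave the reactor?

For R: n = n₀ + 1ξ → 518 = 0 + 1ξ, giving ξ = 518 kmol.
Outlet amounts (n = n₀ + ν ξ):
  Q: 1676 − 1(518) = 1158
  M: 760.7 − 1(518) = 242.7
  R: 0 + 1(518) = 518

243 kmol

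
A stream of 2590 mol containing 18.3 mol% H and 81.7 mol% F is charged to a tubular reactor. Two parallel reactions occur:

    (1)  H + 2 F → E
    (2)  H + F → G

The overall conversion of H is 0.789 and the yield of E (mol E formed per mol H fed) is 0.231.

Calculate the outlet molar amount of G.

Yield of E: 1ξ₁ / 474 = 0.231 → ξ₁ = 109.5 mol.
Conversion of H: 1ξ₁ + 1ξ₂ = 0.789 × 474 = 374 → ξ₂ = 264.5 mol.
Outlet amounts (n = n₀ + Σ ν·ξ):
  H: 474 − 1(109.5) − 1(264.5) = 100
  F: 2116 − 2(109.5) − 1(264.5) = 1633
  E: 0 + 1(109.5) = 109.5
  G: 0 + 1(264.5) = 264.5

264 mol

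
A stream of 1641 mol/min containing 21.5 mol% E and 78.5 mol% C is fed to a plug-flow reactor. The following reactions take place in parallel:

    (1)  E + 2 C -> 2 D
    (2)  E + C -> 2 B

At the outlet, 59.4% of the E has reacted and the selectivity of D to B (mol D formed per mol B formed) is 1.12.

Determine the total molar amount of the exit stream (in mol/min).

Conversion of E: E consumed = 0.594 × 352.8 = 209.6 mol/min = 1ξ₁ + 1ξ₂.
Selectivity: 2ξ₁ / (2ξ₂) = 1.12 → ξ₁ = 1.12 ξ₂.
Substitute: (1·1.12 + 1) ξ₂ = 209.6 → ξ₂ = 98.85 mol/min, ξ₁ = 110.7 mol/min.
Outlet amounts (n = n₀ + Σ ν·ξ):
  E: 352.8 − 1(110.7) − 1(98.85) = 143.2
  C: 1288 − 2(110.7) − 1(98.85) = 967.9
  D: 0 + 2(110.7) = 221.4
  B: 0 + 2(98.85) = 197.7
Total out = 143.2 + 967.9 + 221.4 + 197.7 = 1530 mol/min.

1530 mol/min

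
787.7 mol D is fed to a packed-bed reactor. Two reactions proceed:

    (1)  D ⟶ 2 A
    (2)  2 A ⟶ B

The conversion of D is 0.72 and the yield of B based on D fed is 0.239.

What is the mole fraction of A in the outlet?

Conversion of D: D consumed = 1ξ₁ = 0.72 × 787.7 → ξ₁ = 567.1 mol.
Yield of B: 1ξ₂ / 787.7 = 0.239 → ξ₂ = 188.3 mol.
Outlet amounts (n = n₀ + Σ ν·ξ):
  D: 787.7 − 1(567.1) = 220.6
  A: 0 + 2(567.1) − 2(188.3) = 757.8
  B: 0 + 1(188.3) = 188.3
Total out = 1167 mol; y_A = 757.8 / 1167 = 0.6496.

0.65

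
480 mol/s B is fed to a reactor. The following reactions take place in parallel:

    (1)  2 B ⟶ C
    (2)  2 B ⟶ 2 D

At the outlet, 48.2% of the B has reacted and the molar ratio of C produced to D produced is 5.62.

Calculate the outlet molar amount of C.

106 mol/s

Conversion of B: B consumed = 0.482 × 480 = 231.4 mol/s = 2ξ₁ + 2ξ₂.
Selectivity: 1ξ₁ / (2ξ₂) = 5.62 → ξ₁ = 11.24 ξ₂.
Substitute: (2·11.24 + 2) ξ₂ = 231.4 → ξ₂ = 9.451 mol/s, ξ₁ = 106.2 mol/s.
Outlet amounts (n = n₀ + Σ ν·ξ):
  B: 480 − 2(106.2) − 2(9.451) = 248.6
  C: 0 + 1(106.2) = 106.2
  D: 0 + 2(9.451) = 18.9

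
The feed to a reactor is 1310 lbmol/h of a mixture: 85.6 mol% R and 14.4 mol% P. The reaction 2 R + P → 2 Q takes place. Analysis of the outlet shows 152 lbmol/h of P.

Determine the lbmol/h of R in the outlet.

For P: n = n₀ − 1ξ → 152 = 188.6 − 1ξ, giving ξ = 36.64 lbmol/h.
Outlet amounts (n = n₀ + ν ξ):
  R: 1121 − 2(36.64) = 1048
  P: 188.6 − 1(36.64) = 152
  Q: 0 + 2(36.64) = 73.28

1050 lbmol/h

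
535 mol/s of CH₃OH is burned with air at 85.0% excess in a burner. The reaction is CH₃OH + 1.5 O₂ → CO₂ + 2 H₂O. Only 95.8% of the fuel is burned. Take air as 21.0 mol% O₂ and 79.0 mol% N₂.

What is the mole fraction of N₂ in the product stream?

Stoichiometric O₂ = 1.5 × 535 = 802.5 mol/s; O₂ fed = 802.5 × 1.850 = 1485 mol/s.
N₂ fed = 1485 × 79/21 = 5585 mol/s.
Fuel reacted = 0.958 × 535 → ξ = 512.5 mol/s.
Outlet (n = n₀ + ν ξ):
  CH₃OH: 535 − 1(512.5) = 22.47
  O₂: 1485 − 1.5(512.5) = 715.8
  N₂: 5585 (inert)
  CO₂: 0 + 1(512.5) = 512.5
  H₂O: 0 + 2(512.5) = 1025
Total out = 7861 mol/s; y_N₂ = 5585 / 7861 = 0.7105.

0.71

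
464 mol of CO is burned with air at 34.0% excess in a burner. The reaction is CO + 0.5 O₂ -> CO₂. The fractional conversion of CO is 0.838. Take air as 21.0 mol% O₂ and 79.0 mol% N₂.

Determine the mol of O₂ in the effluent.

116 mol

Stoichiometric O₂ = 0.5 × 464 = 232 mol; O₂ fed = 232 × 1.340 = 310.9 mol.
N₂ fed = 310.9 × 79/21 = 1170 mol.
Fuel reacted = 0.838 × 464 → ξ = 388.8 mol.
Outlet (n = n₀ + ν ξ):
  CO: 464 − 1(388.8) = 75.17
  O₂: 310.9 − 0.5(388.8) = 116.5
  N₂: 1170 (inert)
  CO₂: 0 + 1(388.8) = 388.8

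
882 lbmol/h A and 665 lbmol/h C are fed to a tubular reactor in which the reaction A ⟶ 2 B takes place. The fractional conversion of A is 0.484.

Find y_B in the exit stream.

A reacted = 0.484 × 882 = 426.9 lbmol/h; ν_A = −1, so ξ = 426.9/1 = 426.9 lbmol/h.
Outlet amounts (n = n₀ + ν ξ):
  A: 882 − 1(426.9) = 455.1
  B: 0 + 2(426.9) = 853.8
  C: 665 (inert)
Total out = 1974 lbmol/h; y_B = 853.8 / 1974 = 0.4325.

0.433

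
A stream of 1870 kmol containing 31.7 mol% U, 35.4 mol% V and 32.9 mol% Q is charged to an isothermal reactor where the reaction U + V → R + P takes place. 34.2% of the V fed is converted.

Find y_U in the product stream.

V reacted = 0.342 × 662 = 226.4 kmol; ν_V = −1, so ξ = 226.4/1 = 226.4 kmol.
Outlet amounts (n = n₀ + ν ξ):
  U: 592.8 − 1(226.4) = 366.4
  V: 662 − 1(226.4) = 435.6
  R: 0 + 1(226.4) = 226.4
  P: 0 + 1(226.4) = 226.4
  Q: 615.2 (inert)
Total out = 1870 kmol; y_U = 366.4 / 1870 = 0.1959.

0.196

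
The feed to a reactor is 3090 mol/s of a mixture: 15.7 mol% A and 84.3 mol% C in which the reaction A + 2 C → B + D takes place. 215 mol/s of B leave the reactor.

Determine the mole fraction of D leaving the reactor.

0.0748

For B: n = n₀ + 1ξ → 215 = 0 + 1ξ, giving ξ = 215 mol/s.
Outlet amounts (n = n₀ + ν ξ):
  A: 485.1 − 1(215) = 270.1
  C: 2605 − 2(215) = 2175
  B: 0 + 1(215) = 215
  D: 0 + 1(215) = 215
Total out = 2875 mol/s; y_D = 215 / 2875 = 0.07478.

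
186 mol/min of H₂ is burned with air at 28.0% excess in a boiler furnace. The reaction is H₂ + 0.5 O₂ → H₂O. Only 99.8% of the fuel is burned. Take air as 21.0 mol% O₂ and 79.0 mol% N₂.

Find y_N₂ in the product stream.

Stoichiometric O₂ = 0.5 × 186 = 93 mol/min; O₂ fed = 93 × 1.280 = 119 mol/min.
N₂ fed = 119 × 79/21 = 447.8 mol/min.
Fuel reacted = 0.998 × 186 → ξ = 185.6 mol/min.
Outlet (n = n₀ + ν ξ):
  H₂: 186 − 1(185.6) = 0.372
  O₂: 119 − 0.5(185.6) = 26.23
  N₂: 447.8 (inert)
  H₂O: 0 + 1(185.6) = 185.6
Total out = 660 mol/min; y_N₂ = 447.8 / 660 = 0.6785.

0.678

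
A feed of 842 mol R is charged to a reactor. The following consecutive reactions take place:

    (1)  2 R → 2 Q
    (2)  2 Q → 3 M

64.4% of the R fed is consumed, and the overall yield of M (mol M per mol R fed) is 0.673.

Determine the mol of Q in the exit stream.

Conversion of R: R consumed = 2ξ₁ = 0.644 × 842 → ξ₁ = 271.1 mol.
Yield of M: 3ξ₂ / 842 = 0.673 → ξ₂ = 188.9 mol.
Outlet amounts (n = n₀ + Σ ν·ξ):
  R: 842 − 2(271.1) = 299.8
  Q: 0 + 2(271.1) − 2(188.9) = 164.5
  M: 0 + 3(188.9) = 566.7

164 mol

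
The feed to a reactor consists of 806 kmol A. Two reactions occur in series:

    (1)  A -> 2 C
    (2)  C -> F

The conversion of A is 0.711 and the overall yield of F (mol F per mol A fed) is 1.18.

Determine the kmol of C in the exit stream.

Conversion of A: A consumed = 1ξ₁ = 0.711 × 806 → ξ₁ = 573.1 kmol.
Yield of F: 1ξ₂ / 806 = 1.18 → ξ₂ = 951.1 kmol.
Outlet amounts (n = n₀ + Σ ν·ξ):
  A: 806 − 1(573.1) = 232.9
  C: 0 + 2(573.1) − 1(951.1) = 195.1
  F: 0 + 1(951.1) = 951.1

195 kmol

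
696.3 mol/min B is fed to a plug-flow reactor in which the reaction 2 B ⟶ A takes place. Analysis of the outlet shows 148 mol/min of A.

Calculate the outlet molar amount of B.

400 mol/min

For A: n = n₀ + 1ξ → 148 = 0 + 1ξ, giving ξ = 148 mol/min.
Outlet amounts (n = n₀ + ν ξ):
  B: 696.3 − 2(148) = 400.3
  A: 0 + 1(148) = 148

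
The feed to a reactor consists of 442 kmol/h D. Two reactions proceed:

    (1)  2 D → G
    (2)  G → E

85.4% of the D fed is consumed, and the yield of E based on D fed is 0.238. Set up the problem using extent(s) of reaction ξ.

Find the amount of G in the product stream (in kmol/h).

83.5 kmol/h

Conversion of D: D consumed = 2ξ₁ = 0.854 × 442 → ξ₁ = 188.7 kmol/h.
Yield of E: 1ξ₂ / 442 = 0.238 → ξ₂ = 105.2 kmol/h.
Outlet amounts (n = n₀ + Σ ν·ξ):
  D: 442 − 2(188.7) = 64.53
  G: 0 + 1(188.7) − 1(105.2) = 83.54
  E: 0 + 1(105.2) = 105.2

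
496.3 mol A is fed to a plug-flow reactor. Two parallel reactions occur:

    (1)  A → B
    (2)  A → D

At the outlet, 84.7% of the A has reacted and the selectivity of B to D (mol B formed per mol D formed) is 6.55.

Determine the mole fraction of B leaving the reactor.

0.735

Conversion of A: A consumed = 0.847 × 496.3 = 420.4 mol = 1ξ₁ + 1ξ₂.
Selectivity: 1ξ₁ / (1ξ₂) = 6.55 → ξ₁ = 6.55 ξ₂.
Substitute: (1·6.55 + 1) ξ₂ = 420.4 → ξ₂ = 55.68 mol, ξ₁ = 364.7 mol.
Outlet amounts (n = n₀ + Σ ν·ξ):
  A: 496.3 − 1(364.7) − 1(55.68) = 75.93
  B: 0 + 1(364.7) = 364.7
  D: 0 + 1(55.68) = 55.68
Total out = 496.3 mol; y_B = 364.7 / 496.3 = 0.7348.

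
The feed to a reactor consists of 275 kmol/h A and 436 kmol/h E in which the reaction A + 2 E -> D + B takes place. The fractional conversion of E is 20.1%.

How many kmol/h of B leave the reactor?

43.8 kmol/h

E reacted = 0.201 × 436 = 87.64 kmol/h; ν_E = −2, so ξ = 87.64/2 = 43.82 kmol/h.
Outlet amounts (n = n₀ + ν ξ):
  A: 275 − 1(43.82) = 231.2
  E: 436 − 2(43.82) = 348.4
  D: 0 + 1(43.82) = 43.82
  B: 0 + 1(43.82) = 43.82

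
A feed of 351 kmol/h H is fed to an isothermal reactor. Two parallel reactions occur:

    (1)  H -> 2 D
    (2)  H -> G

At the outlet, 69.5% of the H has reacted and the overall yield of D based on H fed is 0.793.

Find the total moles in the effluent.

490 kmol/h

Yield of D: 2ξ₁ / 351 = 0.793 → ξ₁ = 139.2 kmol/h.
Conversion of H: 1ξ₁ + 1ξ₂ = 0.695 × 351 = 243.9 → ξ₂ = 104.8 kmol/h.
Outlet amounts (n = n₀ + Σ ν·ξ):
  H: 351 − 1(139.2) − 1(104.8) = 107.1
  D: 0 + 2(139.2) = 278.3
  G: 0 + 1(104.8) = 104.8
Total out = 107.1 + 278.3 + 104.8 = 490.2 kmol/h.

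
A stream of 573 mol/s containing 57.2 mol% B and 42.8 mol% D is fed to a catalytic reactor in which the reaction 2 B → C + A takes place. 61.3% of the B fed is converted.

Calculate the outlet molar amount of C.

B reacted = 0.613 × 327.8 = 200.9 mol/s; ν_B = −2, so ξ = 200.9/2 = 100.5 mol/s.
Outlet amounts (n = n₀ + ν ξ):
  B: 327.8 − 2(100.5) = 126.8
  C: 0 + 1(100.5) = 100.5
  A: 0 + 1(100.5) = 100.5
  D: 245.2 (inert)

100 mol/s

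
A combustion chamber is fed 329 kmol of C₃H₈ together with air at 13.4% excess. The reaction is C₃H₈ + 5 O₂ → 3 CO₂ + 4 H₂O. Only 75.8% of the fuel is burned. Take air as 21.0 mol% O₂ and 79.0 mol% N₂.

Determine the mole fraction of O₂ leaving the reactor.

0.0654

Stoichiometric O₂ = 5 × 329 = 1645 kmol; O₂ fed = 1645 × 1.134 = 1865 kmol.
N₂ fed = 1865 × 79/21 = 7018 kmol.
Fuel reacted = 0.758 × 329 → ξ = 249.4 kmol.
Outlet (n = n₀ + ν ξ):
  C₃H₈: 329 − 1(249.4) = 79.62
  O₂: 1865 − 5(249.4) = 618.5
  N₂: 7018 (inert)
  CO₂: 0 + 3(249.4) = 748.1
  H₂O: 0 + 4(249.4) = 997.5
Total out = 9461 kmol; y_O₂ = 618.5 / 9461 = 0.06537.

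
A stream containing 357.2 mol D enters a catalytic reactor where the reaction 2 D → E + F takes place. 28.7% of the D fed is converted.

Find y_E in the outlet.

0.143

D reacted = 0.287 × 357.2 = 102.5 mol; ν_D = −2, so ξ = 102.5/2 = 51.26 mol.
Outlet amounts (n = n₀ + ν ξ):
  D: 357.2 − 2(51.26) = 254.7
  E: 0 + 1(51.26) = 51.26
  F: 0 + 1(51.26) = 51.26
Total out = 357.2 mol; y_E = 51.26 / 357.2 = 0.1435.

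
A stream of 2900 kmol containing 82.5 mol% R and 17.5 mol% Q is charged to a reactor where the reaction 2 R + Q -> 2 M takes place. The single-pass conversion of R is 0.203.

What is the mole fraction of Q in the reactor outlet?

0.0996

R reacted = 0.203 × 2392 = 485.7 kmol; ν_R = −2, so ξ = 485.7/2 = 242.8 kmol.
Outlet amounts (n = n₀ + ν ξ):
  R: 2392 − 2(242.8) = 1907
  Q: 507.5 − 1(242.8) = 264.7
  M: 0 + 2(242.8) = 485.7
Total out = 2657 kmol; y_Q = 264.7 / 2657 = 0.0996.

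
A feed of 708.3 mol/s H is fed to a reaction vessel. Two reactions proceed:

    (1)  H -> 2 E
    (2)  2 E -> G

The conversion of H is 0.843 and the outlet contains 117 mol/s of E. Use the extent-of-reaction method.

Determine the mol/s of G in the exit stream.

539 mol/s

Conversion of H: H consumed = 1ξ₁ = 0.843 × 708.3 → ξ₁ = 597.1 mol/s.
E balance: n_E = 0 + 2ξ₁ − 2ξ₂ = 117 → ξ₂ = (2·597.1 − 117)/2 = 538.6 mol/s.
Outlet amounts (n = n₀ + Σ ν·ξ):
  H: 708.3 − 1(597.1) = 111.2
  E: 0 + 2(597.1) − 2(538.6) = 117
  G: 0 + 1(538.6) = 538.6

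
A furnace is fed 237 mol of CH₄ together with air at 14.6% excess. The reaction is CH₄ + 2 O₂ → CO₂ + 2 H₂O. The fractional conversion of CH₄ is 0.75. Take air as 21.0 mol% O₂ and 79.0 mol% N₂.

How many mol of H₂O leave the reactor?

Stoichiometric O₂ = 2 × 237 = 474 mol; O₂ fed = 474 × 1.146 = 543.2 mol.
N₂ fed = 543.2 × 79/21 = 2043 mol.
Fuel reacted = 0.75 × 237 → ξ = 177.8 mol.
Outlet (n = n₀ + ν ξ):
  CH₄: 237 − 1(177.8) = 59.25
  O₂: 543.2 − 2(177.8) = 187.7
  N₂: 2043 (inert)
  CO₂: 0 + 1(177.8) = 177.8
  H₂O: 0 + 2(177.8) = 355.5

356 mol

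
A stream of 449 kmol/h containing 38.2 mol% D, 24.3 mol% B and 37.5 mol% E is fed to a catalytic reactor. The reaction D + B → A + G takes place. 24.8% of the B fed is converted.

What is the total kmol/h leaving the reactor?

449 kmol/h

B reacted = 0.248 × 109.1 = 27.06 kmol/h; ν_B = −1, so ξ = 27.06/1 = 27.06 kmol/h.
Outlet amounts (n = n₀ + ν ξ):
  D: 171.5 − 1(27.06) = 144.5
  B: 109.1 − 1(27.06) = 82.05
  A: 0 + 1(27.06) = 27.06
  G: 0 + 1(27.06) = 27.06
  E: 168.4 (inert)
Total out = 144.5 + 82.05 + 27.06 + 27.06 + 168.4 = 449 kmol/h.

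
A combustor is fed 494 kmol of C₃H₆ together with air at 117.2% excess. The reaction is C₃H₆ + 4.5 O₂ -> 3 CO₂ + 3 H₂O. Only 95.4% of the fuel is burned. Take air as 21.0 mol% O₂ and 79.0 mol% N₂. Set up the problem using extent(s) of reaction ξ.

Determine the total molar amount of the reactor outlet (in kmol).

23700 kmol

Stoichiometric O₂ = 4.5 × 494 = 2223 kmol; O₂ fed = 2223 × 2.172 = 4828 kmol.
N₂ fed = 4828 × 79/21 = 18160 kmol.
Fuel reacted = 0.954 × 494 → ξ = 471.3 kmol.
Outlet (n = n₀ + ν ξ):
  C₃H₆: 494 − 1(471.3) = 22.72
  O₂: 4828 − 4.5(471.3) = 2708
  N₂: 18160 (inert)
  CO₂: 0 + 3(471.3) = 1414
  H₂O: 0 + 3(471.3) = 1414
Total out = 22.72 + 2708 + 18160 + 1414 + 1414 = 23720 kmol.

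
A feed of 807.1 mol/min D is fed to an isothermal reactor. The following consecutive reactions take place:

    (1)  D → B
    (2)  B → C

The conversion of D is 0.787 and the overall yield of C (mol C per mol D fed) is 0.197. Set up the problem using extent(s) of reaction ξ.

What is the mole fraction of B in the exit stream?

Conversion of D: D consumed = 1ξ₁ = 0.787 × 807.1 → ξ₁ = 635.2 mol/min.
Yield of C: 1ξ₂ / 807.1 = 0.197 → ξ₂ = 159 mol/min.
Outlet amounts (n = n₀ + Σ ν·ξ):
  D: 807.1 − 1(635.2) = 171.9
  B: 0 + 1(635.2) − 1(159) = 476.2
  C: 0 + 1(159) = 159
Total out = 807.1 mol/min; y_B = 476.2 / 807.1 = 0.59.

0.59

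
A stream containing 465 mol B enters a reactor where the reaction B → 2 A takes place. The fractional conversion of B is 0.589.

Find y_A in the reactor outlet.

0.741

B reacted = 0.589 × 465 = 273.9 mol; ν_B = −1, so ξ = 273.9/1 = 273.9 mol.
Outlet amounts (n = n₀ + ν ξ):
  B: 465 − 1(273.9) = 191.1
  A: 0 + 2(273.9) = 547.8
Total out = 738.9 mol; y_A = 547.8 / 738.9 = 0.7413.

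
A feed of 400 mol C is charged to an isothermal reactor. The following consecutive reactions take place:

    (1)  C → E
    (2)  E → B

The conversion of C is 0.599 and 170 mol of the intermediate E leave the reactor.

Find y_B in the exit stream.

0.174

Conversion of C: C consumed = 1ξ₁ = 0.599 × 400 → ξ₁ = 239.6 mol.
E balance: n_E = 0 + 1ξ₁ − 1ξ₂ = 170 → ξ₂ = (1·239.6 − 170)/1 = 69.6 mol.
Outlet amounts (n = n₀ + Σ ν·ξ):
  C: 400 − 1(239.6) = 160.4
  E: 0 + 1(239.6) − 1(69.6) = 170
  B: 0 + 1(69.6) = 69.6
Total out = 400 mol; y_B = 69.6 / 400 = 0.174.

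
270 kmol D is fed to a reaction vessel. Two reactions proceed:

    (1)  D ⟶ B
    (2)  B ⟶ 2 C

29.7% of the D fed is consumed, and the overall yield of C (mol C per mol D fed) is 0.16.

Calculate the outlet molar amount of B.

58.6 kmol

Conversion of D: D consumed = 1ξ₁ = 0.297 × 270 → ξ₁ = 80.19 kmol.
Yield of C: 2ξ₂ / 270 = 0.16 → ξ₂ = 21.6 kmol.
Outlet amounts (n = n₀ + Σ ν·ξ):
  D: 270 − 1(80.19) = 189.8
  B: 0 + 1(80.19) − 1(21.6) = 58.59
  C: 0 + 2(21.6) = 43.2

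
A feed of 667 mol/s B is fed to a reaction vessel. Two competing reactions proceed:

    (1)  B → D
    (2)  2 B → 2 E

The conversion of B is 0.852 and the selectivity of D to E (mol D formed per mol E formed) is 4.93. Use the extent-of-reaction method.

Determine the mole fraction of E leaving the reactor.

Conversion of B: B consumed = 0.852 × 667 = 568.3 mol/s = 1ξ₁ + 2ξ₂.
Selectivity: 1ξ₁ / (2ξ₂) = 4.93 → ξ₁ = 9.86 ξ₂.
Substitute: (1·9.86 + 2) ξ₂ = 568.3 → ξ₂ = 47.92 mol/s, ξ₁ = 472.5 mol/s.
Outlet amounts (n = n₀ + Σ ν·ξ):
  B: 667 − 1(472.5) − 2(47.92) = 98.72
  D: 0 + 1(472.5) = 472.5
  E: 0 + 2(47.92) = 95.83
Total out = 667 mol/s; y_E = 95.83 / 667 = 0.1437.

0.144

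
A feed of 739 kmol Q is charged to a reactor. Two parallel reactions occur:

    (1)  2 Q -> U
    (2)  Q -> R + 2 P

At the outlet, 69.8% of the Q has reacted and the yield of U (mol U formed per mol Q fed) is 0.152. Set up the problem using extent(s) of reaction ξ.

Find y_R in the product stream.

0.241

Yield of U: 1ξ₁ / 739 = 0.152 → ξ₁ = 112.3 kmol.
Conversion of Q: 2ξ₁ + 1ξ₂ = 0.698 × 739 = 515.8 → ξ₂ = 291.2 kmol.
Outlet amounts (n = n₀ + Σ ν·ξ):
  Q: 739 − 2(112.3) − 1(291.2) = 223.2
  U: 0 + 1(112.3) = 112.3
  R: 0 + 1(291.2) = 291.2
  P: 0 + 2(291.2) = 582.3
Total out = 1209 kmol; y_R = 291.2 / 1209 = 0.2408.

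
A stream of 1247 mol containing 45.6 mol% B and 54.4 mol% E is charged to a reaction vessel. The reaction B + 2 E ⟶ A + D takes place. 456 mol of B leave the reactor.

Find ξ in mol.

For B: n = n₀ − 1ξ → 456 = 568.6 − 1ξ, giving ξ = 112.6 mol.
Outlet amounts (n = n₀ + ν ξ):
  B: 568.6 − 1(112.6) = 456
  E: 678.4 − 2(112.6) = 453.1
  A: 0 + 1(112.6) = 112.6
  D: 0 + 1(112.6) = 112.6

ξ = 113 mol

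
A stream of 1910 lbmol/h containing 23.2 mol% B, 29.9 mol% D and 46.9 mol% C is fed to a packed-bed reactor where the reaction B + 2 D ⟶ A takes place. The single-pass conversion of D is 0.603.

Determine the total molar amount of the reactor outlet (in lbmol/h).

D reacted = 0.603 × 571.1 = 344.4 lbmol/h; ν_D = −2, so ξ = 344.4/2 = 172.2 lbmol/h.
Outlet amounts (n = n₀ + ν ξ):
  B: 443.1 − 1(172.2) = 270.9
  D: 571.1 − 2(172.2) = 226.7
  A: 0 + 1(172.2) = 172.2
  C: 895.8 (inert)
Total out = 270.9 + 226.7 + 172.2 + 895.8 = 1566 lbmol/h.

1570 lbmol/h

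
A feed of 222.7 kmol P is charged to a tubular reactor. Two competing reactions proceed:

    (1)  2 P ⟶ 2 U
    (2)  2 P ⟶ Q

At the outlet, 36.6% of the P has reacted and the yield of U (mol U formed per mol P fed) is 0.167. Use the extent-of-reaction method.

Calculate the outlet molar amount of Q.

22.2 kmol

Yield of U: 2ξ₁ / 222.7 = 0.167 → ξ₁ = 18.6 kmol.
Conversion of P: 2ξ₁ + 2ξ₂ = 0.366 × 222.7 = 81.51 → ξ₂ = 22.16 kmol.
Outlet amounts (n = n₀ + Σ ν·ξ):
  P: 222.7 − 2(18.6) − 2(22.16) = 141.2
  U: 0 + 2(18.6) = 37.19
  Q: 0 + 1(22.16) = 22.16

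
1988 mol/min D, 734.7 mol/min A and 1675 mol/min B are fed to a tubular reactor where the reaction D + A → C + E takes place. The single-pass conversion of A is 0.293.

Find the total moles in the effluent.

A reacted = 0.293 × 734.7 = 215.3 mol/min; ν_A = −1, so ξ = 215.3/1 = 215.3 mol/min.
Outlet amounts (n = n₀ + ν ξ):
  D: 1988 − 1(215.3) = 1773
  A: 734.7 − 1(215.3) = 519.4
  C: 0 + 1(215.3) = 215.3
  E: 0 + 1(215.3) = 215.3
  B: 1675 (inert)
Total out = 1773 + 519.4 + 215.3 + 215.3 + 1675 = 4398 mol/min.

4400 mol/min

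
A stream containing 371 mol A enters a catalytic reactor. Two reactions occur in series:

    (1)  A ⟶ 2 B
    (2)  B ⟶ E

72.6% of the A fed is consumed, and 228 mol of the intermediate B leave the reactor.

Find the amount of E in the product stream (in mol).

311 mol

Conversion of A: A consumed = 1ξ₁ = 0.726 × 371 → ξ₁ = 269.3 mol.
B balance: n_B = 0 + 2ξ₁ − 1ξ₂ = 228 → ξ₂ = (2·269.3 − 228)/1 = 310.7 mol.
Outlet amounts (n = n₀ + Σ ν·ξ):
  A: 371 − 1(269.3) = 101.7
  B: 0 + 2(269.3) − 1(310.7) = 228
  E: 0 + 1(310.7) = 310.7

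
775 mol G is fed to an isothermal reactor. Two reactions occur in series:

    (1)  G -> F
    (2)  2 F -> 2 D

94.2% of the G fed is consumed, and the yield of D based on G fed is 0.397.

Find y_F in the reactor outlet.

0.545

Conversion of G: G consumed = 1ξ₁ = 0.942 × 775 → ξ₁ = 730 mol.
Yield of D: 2ξ₂ / 775 = 0.397 → ξ₂ = 153.8 mol.
Outlet amounts (n = n₀ + Σ ν·ξ):
  G: 775 − 1(730) = 44.95
  F: 0 + 1(730) − 2(153.8) = 422.4
  D: 0 + 2(153.8) = 307.7
Total out = 775 mol; y_F = 422.4 / 775 = 0.545.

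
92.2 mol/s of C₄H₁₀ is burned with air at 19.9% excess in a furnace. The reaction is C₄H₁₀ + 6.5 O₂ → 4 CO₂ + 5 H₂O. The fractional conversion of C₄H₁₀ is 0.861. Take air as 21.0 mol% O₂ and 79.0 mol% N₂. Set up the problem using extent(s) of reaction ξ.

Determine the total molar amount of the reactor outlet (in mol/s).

3630 mol/s

Stoichiometric O₂ = 6.5 × 92.2 = 599.3 mol/s; O₂ fed = 599.3 × 1.199 = 718.6 mol/s.
N₂ fed = 718.6 × 79/21 = 2703 mol/s.
Fuel reacted = 0.861 × 92.2 → ξ = 79.38 mol/s.
Outlet (n = n₀ + ν ξ):
  C₄H₁₀: 92.2 − 1(79.38) = 12.82
  O₂: 718.6 − 6.5(79.38) = 202.6
  N₂: 2703 (inert)
  CO₂: 0 + 4(79.38) = 317.5
  H₂O: 0 + 5(79.38) = 396.9
Total out = 12.82 + 202.6 + 2703 + 317.5 + 396.9 = 3633 mol/s.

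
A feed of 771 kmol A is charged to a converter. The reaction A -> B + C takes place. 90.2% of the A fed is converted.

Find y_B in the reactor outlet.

A reacted = 0.902 × 771 = 695.4 kmol; ν_A = −1, so ξ = 695.4/1 = 695.4 kmol.
Outlet amounts (n = n₀ + ν ξ):
  A: 771 − 1(695.4) = 75.56
  B: 0 + 1(695.4) = 695.4
  C: 0 + 1(695.4) = 695.4
Total out = 1466 kmol; y_B = 695.4 / 1466 = 0.4742.

0.474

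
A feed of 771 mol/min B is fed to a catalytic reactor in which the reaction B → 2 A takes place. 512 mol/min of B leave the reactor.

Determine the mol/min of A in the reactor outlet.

For B: n = n₀ − 1ξ → 512 = 771 − 1ξ, giving ξ = 259 mol/min.
Outlet amounts (n = n₀ + ν ξ):
  B: 771 − 1(259) = 512
  A: 0 + 2(259) = 518

518 mol/min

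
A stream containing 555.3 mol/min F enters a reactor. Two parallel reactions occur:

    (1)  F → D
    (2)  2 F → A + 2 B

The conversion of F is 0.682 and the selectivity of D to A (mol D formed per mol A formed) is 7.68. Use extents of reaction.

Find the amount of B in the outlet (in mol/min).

Conversion of F: F consumed = 0.682 × 555.3 = 378.7 mol/min = 1ξ₁ + 2ξ₂.
Selectivity: 1ξ₁ / (1ξ₂) = 7.68 → ξ₁ = 7.68 ξ₂.
Substitute: (1·7.68 + 2) ξ₂ = 378.7 → ξ₂ = 39.12 mol/min, ξ₁ = 300.5 mol/min.
Outlet amounts (n = n₀ + Σ ν·ξ):
  F: 555.3 − 1(300.5) − 2(39.12) = 176.6
  D: 0 + 1(300.5) = 300.5
  A: 0 + 1(39.12) = 39.12
  B: 0 + 2(39.12) = 78.25

78.2 mol/min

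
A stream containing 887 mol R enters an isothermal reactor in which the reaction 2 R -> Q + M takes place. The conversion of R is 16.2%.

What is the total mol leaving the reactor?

R reacted = 0.162 × 887 = 143.7 mol; ν_R = −2, so ξ = 143.7/2 = 71.85 mol.
Outlet amounts (n = n₀ + ν ξ):
  R: 887 − 2(71.85) = 743.3
  Q: 0 + 1(71.85) = 71.85
  M: 0 + 1(71.85) = 71.85
Total out = 743.3 + 71.85 + 71.85 = 887 mol.

887 mol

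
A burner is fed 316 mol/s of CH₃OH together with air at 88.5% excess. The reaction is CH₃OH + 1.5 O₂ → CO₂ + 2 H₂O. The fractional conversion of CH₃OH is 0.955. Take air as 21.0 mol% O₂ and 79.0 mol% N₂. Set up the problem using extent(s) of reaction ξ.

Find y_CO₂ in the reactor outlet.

Stoichiometric O₂ = 1.5 × 316 = 474 mol/s; O₂ fed = 474 × 1.885 = 893.5 mol/s.
N₂ fed = 893.5 × 79/21 = 3361 mol/s.
Fuel reacted = 0.955 × 316 → ξ = 301.8 mol/s.
Outlet (n = n₀ + ν ξ):
  CH₃OH: 316 − 1(301.8) = 14.22
  O₂: 893.5 − 1.5(301.8) = 440.8
  N₂: 3361 (inert)
  CO₂: 0 + 1(301.8) = 301.8
  H₂O: 0 + 2(301.8) = 603.6
Total out = 4722 mol/s; y_CO₂ = 301.8 / 4722 = 0.06391.

0.0639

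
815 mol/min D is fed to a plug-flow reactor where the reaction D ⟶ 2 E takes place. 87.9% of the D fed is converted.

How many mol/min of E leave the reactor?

D reacted = 0.879 × 815 = 716.4 mol/min; ν_D = −1, so ξ = 716.4/1 = 716.4 mol/min.
Outlet amounts (n = n₀ + ν ξ):
  D: 815 − 1(716.4) = 98.62
  E: 0 + 2(716.4) = 1433

1430 mol/min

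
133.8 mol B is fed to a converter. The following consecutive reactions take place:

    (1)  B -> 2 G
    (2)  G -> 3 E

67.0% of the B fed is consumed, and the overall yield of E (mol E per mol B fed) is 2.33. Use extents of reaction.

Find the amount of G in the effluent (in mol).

Conversion of B: B consumed = 1ξ₁ = 0.67 × 133.8 → ξ₁ = 89.65 mol.
Yield of E: 3ξ₂ / 133.8 = 2.33 → ξ₂ = 103.9 mol.
Outlet amounts (n = n₀ + Σ ν·ξ):
  B: 133.8 − 1(89.65) = 44.15
  G: 0 + 2(89.65) − 1(103.9) = 75.37
  E: 0 + 3(103.9) = 311.8

75.4 mol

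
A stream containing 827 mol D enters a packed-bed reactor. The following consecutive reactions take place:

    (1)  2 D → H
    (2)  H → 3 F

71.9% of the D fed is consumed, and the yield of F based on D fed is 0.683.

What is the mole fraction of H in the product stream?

Conversion of D: D consumed = 2ξ₁ = 0.719 × 827 → ξ₁ = 297.3 mol.
Yield of F: 3ξ₂ / 827 = 0.683 → ξ₂ = 188.3 mol.
Outlet amounts (n = n₀ + Σ ν·ξ):
  D: 827 − 2(297.3) = 232.4
  H: 0 + 1(297.3) − 1(188.3) = 109
  F: 0 + 3(188.3) = 564.8
Total out = 906.3 mol; y_H = 109 / 906.3 = 0.1203.

0.12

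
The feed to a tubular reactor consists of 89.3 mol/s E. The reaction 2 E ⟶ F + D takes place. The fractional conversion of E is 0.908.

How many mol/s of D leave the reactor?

E reacted = 0.908 × 89.3 = 81.08 mol/s; ν_E = −2, so ξ = 81.08/2 = 40.54 mol/s.
Outlet amounts (n = n₀ + ν ξ):
  E: 89.3 − 2(40.54) = 8.216
  F: 0 + 1(40.54) = 40.54
  D: 0 + 1(40.54) = 40.54

40.5 mol/s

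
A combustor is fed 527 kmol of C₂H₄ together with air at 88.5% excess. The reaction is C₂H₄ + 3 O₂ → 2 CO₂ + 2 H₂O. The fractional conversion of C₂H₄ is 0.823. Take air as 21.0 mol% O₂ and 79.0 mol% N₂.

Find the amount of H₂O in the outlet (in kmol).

867 kmol

Stoichiometric O₂ = 3 × 527 = 1581 kmol; O₂ fed = 1581 × 1.885 = 2980 kmol.
N₂ fed = 2980 × 79/21 = 11210 kmol.
Fuel reacted = 0.823 × 527 → ξ = 433.7 kmol.
Outlet (n = n₀ + ν ξ):
  C₂H₄: 527 − 1(433.7) = 93.28
  O₂: 2980 − 3(433.7) = 1679
  N₂: 11210 (inert)
  CO₂: 0 + 2(433.7) = 867.4
  H₂O: 0 + 2(433.7) = 867.4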